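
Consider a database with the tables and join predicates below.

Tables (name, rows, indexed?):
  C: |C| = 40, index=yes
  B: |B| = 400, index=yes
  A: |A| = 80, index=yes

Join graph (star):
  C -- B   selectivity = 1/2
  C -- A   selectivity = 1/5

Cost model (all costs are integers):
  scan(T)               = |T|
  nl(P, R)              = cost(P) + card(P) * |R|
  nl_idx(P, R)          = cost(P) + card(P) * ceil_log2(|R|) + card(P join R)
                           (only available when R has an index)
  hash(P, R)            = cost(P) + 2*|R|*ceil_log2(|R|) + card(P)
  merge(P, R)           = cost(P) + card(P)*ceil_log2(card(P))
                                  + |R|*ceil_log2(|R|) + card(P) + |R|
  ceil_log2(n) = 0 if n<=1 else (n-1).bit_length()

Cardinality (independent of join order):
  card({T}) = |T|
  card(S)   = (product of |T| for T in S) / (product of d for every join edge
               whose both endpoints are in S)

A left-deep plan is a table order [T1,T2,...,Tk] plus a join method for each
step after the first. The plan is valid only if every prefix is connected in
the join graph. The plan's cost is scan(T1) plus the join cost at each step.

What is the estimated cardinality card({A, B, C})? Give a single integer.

128000

Tables in S: A(80), B(400), C(40)
Edges inside S: C-B(d=2), C-A(d=5)
numerator = 80 * 400 * 40 = 1280000
denominator = 2 * 5 = 10
card(S) = 1280000 / 10 = 128000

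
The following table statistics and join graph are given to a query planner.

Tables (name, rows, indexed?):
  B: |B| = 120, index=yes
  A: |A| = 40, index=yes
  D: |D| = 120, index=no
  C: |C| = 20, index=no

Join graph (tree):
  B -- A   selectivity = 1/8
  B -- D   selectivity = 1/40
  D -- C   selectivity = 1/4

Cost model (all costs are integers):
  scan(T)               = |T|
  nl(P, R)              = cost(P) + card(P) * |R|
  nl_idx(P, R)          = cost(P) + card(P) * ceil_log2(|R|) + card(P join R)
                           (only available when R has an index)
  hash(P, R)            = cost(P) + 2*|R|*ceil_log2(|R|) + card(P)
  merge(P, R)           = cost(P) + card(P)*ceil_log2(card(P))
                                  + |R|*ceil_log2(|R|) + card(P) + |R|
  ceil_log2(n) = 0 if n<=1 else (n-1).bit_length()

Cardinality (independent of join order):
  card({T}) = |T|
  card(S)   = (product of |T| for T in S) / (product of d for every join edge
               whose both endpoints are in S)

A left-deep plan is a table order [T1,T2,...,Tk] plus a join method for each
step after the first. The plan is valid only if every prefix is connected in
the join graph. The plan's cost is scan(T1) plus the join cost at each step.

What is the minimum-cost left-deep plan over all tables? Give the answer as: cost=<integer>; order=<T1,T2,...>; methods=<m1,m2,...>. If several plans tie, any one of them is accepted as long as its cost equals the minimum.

cost=4160; order=D,B,A,C; methods=nl_idx,hash,hash

Selinger DP (subsets sized 1..n):
  {B}: scan cost=120, card=120
  {A}: scan cost=40, card=40
  {D}: scan cost=120, card=120
  {C}: scan cost=20, card=20
  {AB}: card=600; try (A,hash)→720, (B,nl_idx)→920, (B,merge)→1280, (A,merge)→1360, (A,nl_idx)→1440, (B,hash)→1760 …(+2); best=720 via (A,hash)
  {BD}: card=360; try (B,nl_idx)→1320, (D,hash)→1920, (B,hash)→1920, (D,merge)→2040, (B,merge)→2040, (D,nl)→14520 …(+1); best=1320 via (B,nl_idx)
  {CD}: card=600; try (C,hash)→440, (D,merge)→1100, (C,merge)→1200, (D,hash)→1720, (D,nl)→2420, (C,nl)→2520; best=440 via (C,hash)
  {ABD}: card=1800; try (A,hash)→2160, (D,hash)→3000, (A,merge)→5200, (A,nl_idx)→5280, (D,merge)→8280, (A,nl)→15720 …(+1); best=2160 via (A,hash)
  {BCD}: card=1800; try (C,hash)→1880, (B,hash)→2720, (C,merge)→5040, (B,nl_idx)→6440, (B,merge)→8000, (C,nl)→8520 …(+1); best=1880 via (C,hash)
  {ABCD}: card=9000; try (C,hash)→4160, (A,hash)→4160, (A,nl_idx)→21680, (A,merge)→23760, (C,merge)→23880, (C,nl)→38160 …(+1); best=4160 via (C,hash)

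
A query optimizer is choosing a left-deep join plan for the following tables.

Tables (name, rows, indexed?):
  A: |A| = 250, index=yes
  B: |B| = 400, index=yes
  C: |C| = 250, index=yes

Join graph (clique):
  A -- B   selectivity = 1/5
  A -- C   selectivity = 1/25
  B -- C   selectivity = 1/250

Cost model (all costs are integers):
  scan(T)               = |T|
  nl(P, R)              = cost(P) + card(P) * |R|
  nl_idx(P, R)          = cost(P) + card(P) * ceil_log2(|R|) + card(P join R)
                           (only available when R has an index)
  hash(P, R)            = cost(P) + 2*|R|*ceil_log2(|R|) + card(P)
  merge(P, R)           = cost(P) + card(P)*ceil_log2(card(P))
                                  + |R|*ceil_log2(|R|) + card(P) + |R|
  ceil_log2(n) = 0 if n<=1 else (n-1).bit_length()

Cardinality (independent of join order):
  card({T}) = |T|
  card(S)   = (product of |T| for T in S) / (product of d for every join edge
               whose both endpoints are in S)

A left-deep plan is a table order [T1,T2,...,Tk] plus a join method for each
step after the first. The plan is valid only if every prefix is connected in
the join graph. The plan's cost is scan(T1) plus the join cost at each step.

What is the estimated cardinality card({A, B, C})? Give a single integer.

800

Tables in S: A(250), B(400), C(250)
Edges inside S: A-B(d=5), A-C(d=25), B-C(d=250)
numerator = 250 * 400 * 250 = 25000000
denominator = 5 * 25 * 250 = 31250
card(S) = 25000000 / 31250 = 800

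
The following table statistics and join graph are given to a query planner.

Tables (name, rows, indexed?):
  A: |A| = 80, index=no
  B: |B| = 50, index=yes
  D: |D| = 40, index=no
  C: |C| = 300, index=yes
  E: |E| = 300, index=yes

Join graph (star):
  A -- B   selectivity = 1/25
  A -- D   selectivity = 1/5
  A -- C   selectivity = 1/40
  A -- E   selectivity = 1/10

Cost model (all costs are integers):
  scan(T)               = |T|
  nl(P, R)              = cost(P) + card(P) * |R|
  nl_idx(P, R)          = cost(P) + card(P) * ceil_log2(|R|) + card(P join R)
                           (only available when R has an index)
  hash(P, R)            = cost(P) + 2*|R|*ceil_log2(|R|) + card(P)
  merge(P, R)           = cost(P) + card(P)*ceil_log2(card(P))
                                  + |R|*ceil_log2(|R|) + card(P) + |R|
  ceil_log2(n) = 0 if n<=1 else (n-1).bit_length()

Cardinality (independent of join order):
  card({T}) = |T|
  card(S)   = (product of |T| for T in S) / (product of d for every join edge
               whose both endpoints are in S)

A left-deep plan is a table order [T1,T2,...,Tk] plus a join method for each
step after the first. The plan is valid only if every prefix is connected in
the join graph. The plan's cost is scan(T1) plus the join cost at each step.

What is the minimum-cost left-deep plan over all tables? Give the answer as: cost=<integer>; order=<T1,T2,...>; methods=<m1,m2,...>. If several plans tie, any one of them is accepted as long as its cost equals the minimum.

Selinger DP (subsets sized 1..n):
  {A}: scan cost=80, card=80
  {B}: scan cost=50, card=50
  {D}: scan cost=40, card=40
  {C}: scan cost=300, card=300
  {E}: scan cost=300, card=300
  {AB}: card=160; try (B,nl_idx)→720, (B,hash)→760, (A,merge)→1040, (B,merge)→1070, (A,hash)→1220, (A,nl)→4050 …(+1); best=720 via (B,nl_idx)
  {AD}: card=640; try (D,hash)→640, (A,merge)→960, (D,merge)→1000, (A,hash)→1200, (A,nl)→3240, (D,nl)→3280; best=640 via (D,hash)
  {AC}: card=600; try (C,nl_idx)→1400, (A,hash)→1720, (C,merge)→3720, (A,merge)→3940, (C,hash)→5560, (C,nl)→24080 …(+1); best=1400 via (C,nl_idx)
  {AE}: card=2400; try (A,hash)→1720, (E,nl_idx)→3200, (E,merge)→3720, (A,merge)→3940, (E,hash)→5560, (E,nl)→24080 …(+1); best=1720 via (A,hash)
  {ABD}: card=1280; try (D,hash)→1360, (B,hash)→1880, (D,merge)→2440, (B,nl_idx)→5760, (D,nl)→7120, (B,merge)→8030 …(+1); best=1360 via (D,hash)
  {ABC}: card=1200; try (B,hash)→2600, (C,nl_idx)→3360, (C,merge)→5160, (B,nl_idx)→6200, (C,hash)→6280, (B,merge)→8350 …(+2); best=2600 via (B,hash)
  {ABE}: card=4800; try (B,hash)→4720, (E,merge)→5160, (E,hash)→6280, (E,nl_idx)→6960, (B,nl_idx)→20920, (B,merge)→33270 …(+2); best=4720 via (B,hash)
  {ACD}: card=4800; try (D,hash)→2480, (C,hash)→6680, (D,merge)→8280, (C,merge)→10680, (C,nl_idx)→11200, (D,nl)→25400 …(+1); best=2480 via (D,hash)
  {ADE}: card=19200; try (D,hash)→4600, (E,hash)→6680, (E,merge)→10680, (E,nl_idx)→25600, (D,merge)→33200, (D,nl)→97720 …(+1); best=4600 via (D,hash)
  {ACE}: card=18000; try (E,hash)→7400, (C,hash)→9520, (E,merge)→11000, (E,nl_idx)→24800, (C,merge)→35920, (C,nl_idx)→41320 …(+2); best=7400 via (E,hash)
  {ABCD}: card=9600; try (D,hash)→4280, (B,hash)→7880, (C,hash)→8040, (D,merge)→17280, (C,merge)→19720, (C,nl_idx)→22480 …(+5); best=4280 via (D,hash)
  {ABDE}: card=38400; try (E,hash)→8040, (D,hash)→10000, (E,merge)→19720, (B,hash)→24400, (E,nl_idx)→51280, (D,merge)→72200 …(+5); best=8040 via (E,hash)
  {ABCE}: card=36000; try (E,hash)→9200, (C,hash)→14920, (E,merge)→20000, (B,hash)→26000, (E,nl_idx)→49400, (C,merge)→74920 …(+6); best=9200 via (E,hash)
  {ACDE}: card=144000; try (E,hash)→12680, (D,hash)→25880, (C,hash)→29200, (E,merge)→72680, (E,nl_idx)→189680, (D,merge)→295680 …(+5); best=12680 via (E,hash)
  {ABCDE}: card=288000; try (E,hash)→19280, (D,hash)→45680, (C,hash)→51840, (E,merge)→151280, (B,hash)→157280, (E,nl_idx)→378680 …(+9); best=19280 via (E,hash)

cost=19280; order=A,C,B,D,E; methods=nl_idx,hash,hash,hash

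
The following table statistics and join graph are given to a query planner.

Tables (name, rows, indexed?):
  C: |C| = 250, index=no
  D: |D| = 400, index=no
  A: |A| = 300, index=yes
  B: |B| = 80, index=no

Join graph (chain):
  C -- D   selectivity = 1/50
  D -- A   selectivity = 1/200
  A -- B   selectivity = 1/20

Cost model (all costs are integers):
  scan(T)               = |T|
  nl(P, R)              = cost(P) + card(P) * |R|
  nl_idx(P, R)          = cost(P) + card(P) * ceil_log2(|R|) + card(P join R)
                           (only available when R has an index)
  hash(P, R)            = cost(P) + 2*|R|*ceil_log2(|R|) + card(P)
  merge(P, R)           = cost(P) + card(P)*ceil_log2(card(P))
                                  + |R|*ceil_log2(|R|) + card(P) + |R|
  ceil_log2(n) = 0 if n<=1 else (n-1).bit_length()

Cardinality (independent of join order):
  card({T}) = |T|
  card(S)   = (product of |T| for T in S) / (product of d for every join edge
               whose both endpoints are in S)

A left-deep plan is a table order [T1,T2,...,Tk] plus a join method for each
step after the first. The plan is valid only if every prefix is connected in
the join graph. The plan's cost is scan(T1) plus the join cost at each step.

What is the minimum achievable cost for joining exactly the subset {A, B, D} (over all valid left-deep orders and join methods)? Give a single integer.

6320

Selinger DP over subsets of {A,B,D}:
  {D}: scan cost=400, card=400
  {A}: scan cost=300, card=300
  {B}: scan cost=80, card=80
  {AD}: card=600; try (A,nl_idx)→4600, (A,hash)→6200, (D,merge)→7300, (A,merge)→7400, (D,hash)→7800, (D,nl)→120300 …(+1); best=4600 via (A,nl_idx)
  {AB}: card=1200; try (B,hash)→1720, (A,nl_idx)→2000, (A,merge)→3720, (B,merge)→3940, (A,hash)→5560, (A,nl)→24080 …(+1); best=1720 via (B,hash)
  {ABD}: card=2400; try (B,hash)→6320, (D,hash)→10120, (B,merge)→11840, (D,merge)→20120, (B,nl)→52600, (D,nl)→481720; best=6320 via (B,hash)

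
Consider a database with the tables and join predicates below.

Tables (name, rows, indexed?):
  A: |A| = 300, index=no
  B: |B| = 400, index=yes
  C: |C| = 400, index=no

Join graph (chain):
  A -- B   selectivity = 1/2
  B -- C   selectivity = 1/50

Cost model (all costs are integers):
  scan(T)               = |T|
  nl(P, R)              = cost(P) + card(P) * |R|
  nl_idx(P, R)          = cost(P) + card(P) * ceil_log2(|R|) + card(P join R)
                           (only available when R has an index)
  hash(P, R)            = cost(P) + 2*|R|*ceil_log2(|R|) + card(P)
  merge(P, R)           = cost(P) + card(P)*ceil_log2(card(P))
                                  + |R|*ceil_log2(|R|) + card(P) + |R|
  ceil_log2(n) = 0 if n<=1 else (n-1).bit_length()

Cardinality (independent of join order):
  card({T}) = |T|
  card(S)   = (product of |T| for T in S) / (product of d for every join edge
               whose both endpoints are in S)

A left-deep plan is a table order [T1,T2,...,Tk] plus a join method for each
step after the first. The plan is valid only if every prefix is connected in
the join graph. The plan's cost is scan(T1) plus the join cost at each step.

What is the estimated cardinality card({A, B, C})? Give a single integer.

Tables in S: A(300), B(400), C(400)
Edges inside S: A-B(d=2), B-C(d=50)
numerator = 300 * 400 * 400 = 48000000
denominator = 2 * 50 = 100
card(S) = 48000000 / 100 = 480000

480000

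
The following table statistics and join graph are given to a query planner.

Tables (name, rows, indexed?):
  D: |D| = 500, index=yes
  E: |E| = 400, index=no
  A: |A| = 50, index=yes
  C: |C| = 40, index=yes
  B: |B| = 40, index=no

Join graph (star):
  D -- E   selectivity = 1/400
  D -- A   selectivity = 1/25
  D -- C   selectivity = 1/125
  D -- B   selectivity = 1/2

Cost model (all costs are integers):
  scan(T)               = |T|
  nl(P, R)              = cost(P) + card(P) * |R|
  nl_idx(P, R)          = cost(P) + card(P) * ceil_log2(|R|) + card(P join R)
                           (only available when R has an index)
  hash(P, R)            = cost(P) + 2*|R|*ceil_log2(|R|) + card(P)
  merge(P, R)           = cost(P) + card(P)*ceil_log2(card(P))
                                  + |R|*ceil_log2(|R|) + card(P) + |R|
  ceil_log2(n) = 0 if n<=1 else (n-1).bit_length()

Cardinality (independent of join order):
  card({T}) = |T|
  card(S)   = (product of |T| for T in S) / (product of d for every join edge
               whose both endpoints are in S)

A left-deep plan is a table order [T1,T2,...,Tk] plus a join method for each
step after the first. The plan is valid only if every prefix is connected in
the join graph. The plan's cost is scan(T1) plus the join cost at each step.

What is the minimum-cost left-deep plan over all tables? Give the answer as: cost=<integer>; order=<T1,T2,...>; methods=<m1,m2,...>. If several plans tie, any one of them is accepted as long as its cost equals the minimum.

Selinger DP (subsets sized 1..n):
  {D}: scan cost=500, card=500
  {E}: scan cost=400, card=400
  {A}: scan cost=50, card=50
  {C}: scan cost=40, card=40
  {B}: scan cost=40, card=40
  {DE}: card=500; try (D,nl_idx)→4500, (E,hash)→8200, (D,merge)→9400, (E,merge)→9500, (D,hash)→9800, (D,nl)→200400 …(+1); best=4500 via (D,nl_idx)
  {AD}: card=1000; try (D,nl_idx)→1500, (A,hash)→1600, (A,nl_idx)→4500, (D,merge)→5400, (A,merge)→5850, (D,hash)→9100 …(+2); best=1500 via (D,nl_idx)
  {CD}: card=160; try (D,nl_idx)→560, (C,hash)→1480, (C,nl_idx)→3660, (D,merge)→5320, (C,merge)→5780, (D,hash)→9080 …(+2); best=560 via (D,nl_idx)
  {BD}: card=10000; try (B,hash)→1480, (D,merge)→5320, (B,merge)→5780, (D,hash)→9080, (D,nl_idx)→10400, (D,nl)→20040 …(+1); best=1480 via (B,hash)
  {ADE}: card=1000; try (A,hash)→5600, (A,nl_idx)→8500, (E,hash)→9700, (A,merge)→9850, (E,merge)→16500, (A,nl)→29500 …(+1); best=5600 via (A,hash)
  {CDE}: card=160; try (C,hash)→5480, (E,merge)→6000, (C,nl_idx)→7660, (E,hash)→7920, (C,merge)→9780, (C,nl)→24500 …(+1); best=5480 via (C,hash)
  {BDE}: card=10000; try (B,hash)→5480, (B,merge)→9780, (E,hash)→18680, (B,nl)→24500, (E,merge)→155480, (E,nl)→4001480; best=5480 via (B,hash)
  {ACD}: card=320; try (A,hash)→1320, (A,nl_idx)→1840, (A,merge)→2350, (C,hash)→2980, (C,nl_idx)→7820, (A,nl)→8560 …(+2); best=1320 via (A,hash)
  {ABD}: card=20000; try (B,hash)→2980, (A,hash)→12080, (B,merge)→12780, (B,nl)→41500, (A,nl_idx)→81480, (A,merge)→151830 …(+1); best=2980 via (B,hash)
  {BCD}: card=3200; try (B,hash)→1200, (B,merge)→2280, (B,nl)→6960, (C,hash)→11960, (C,nl_idx)→64680, (C,merge)→151760 …(+1); best=1200 via (B,hash)
  {ACDE}: card=320; try (A,hash)→6240, (A,nl_idx)→6760, (C,hash)→7080, (A,merge)→7270, (E,merge)→8520, (E,hash)→8840 …(+5); best=6240 via (A,hash)
  {ABDE}: card=20000; try (B,hash)→7080, (A,hash)→16080, (B,merge)→16880, (E,hash)→30180, (B,nl)→45600, (A,nl_idx)→85480 …(+4); best=7080 via (B,hash)
  {BCDE}: card=3200; try (B,hash)→6120, (B,merge)→7200, (E,hash)→11600, (B,nl)→11880, (C,hash)→15960, (E,merge)→46800 …(+4); best=6120 via (B,hash)
  {ABCD}: card=6400; try (B,hash)→2120, (B,merge)→4800, (A,hash)→5000, (B,nl)→14120, (C,hash)→23460, (A,nl_idx)→26800 …(+5); best=2120 via (B,hash)
  {ABCDE}: card=6400; try (B,hash)→7040, (B,merge)→9720, (A,hash)→9920, (E,hash)→15720, (B,nl)→19040, (C,hash)→27560 …(+8); best=7040 via (B,hash)

cost=7040; order=E,D,C,A,B; methods=nl_idx,hash,hash,hash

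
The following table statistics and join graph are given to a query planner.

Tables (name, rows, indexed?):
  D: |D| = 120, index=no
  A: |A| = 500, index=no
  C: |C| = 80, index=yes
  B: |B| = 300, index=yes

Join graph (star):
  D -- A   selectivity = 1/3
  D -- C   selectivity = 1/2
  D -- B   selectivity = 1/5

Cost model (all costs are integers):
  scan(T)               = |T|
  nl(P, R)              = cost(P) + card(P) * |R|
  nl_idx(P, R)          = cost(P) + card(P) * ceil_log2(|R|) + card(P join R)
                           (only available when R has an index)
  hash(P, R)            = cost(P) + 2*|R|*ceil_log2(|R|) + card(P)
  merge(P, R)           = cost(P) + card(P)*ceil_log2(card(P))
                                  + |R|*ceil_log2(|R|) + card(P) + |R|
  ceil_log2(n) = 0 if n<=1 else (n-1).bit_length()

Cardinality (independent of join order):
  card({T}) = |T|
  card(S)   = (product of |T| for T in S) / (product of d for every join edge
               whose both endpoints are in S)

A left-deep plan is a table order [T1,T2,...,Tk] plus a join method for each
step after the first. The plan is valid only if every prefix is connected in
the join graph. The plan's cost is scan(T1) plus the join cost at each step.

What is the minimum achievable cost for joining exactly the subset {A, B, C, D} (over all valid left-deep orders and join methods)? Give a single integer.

307600

Selinger DP over subsets of {A,B,C,D}:
  {D}: scan cost=120, card=120
  {A}: scan cost=500, card=500
  {C}: scan cost=80, card=80
  {B}: scan cost=300, card=300
  {AD}: card=20000; try (D,hash)→2680, (A,merge)→6080, (D,merge)→6460, (A,hash)→9240, (A,nl)→60120, (D,nl)→60500; best=2680 via (D,hash)
  {CD}: card=4800; try (C,hash)→1360, (D,merge)→1680, (C,merge)→1720, (D,hash)→1840, (C,nl_idx)→5760, (D,nl)→9680 …(+1); best=1360 via (C,hash)
  {BD}: card=7200; try (D,hash)→2280, (B,merge)→4080, (D,merge)→4260, (B,hash)→5640, (B,nl_idx)→8400, (B,nl)→36120 …(+1); best=2280 via (D,hash)
  {ACD}: card=800000; try (A,hash)→15160, (C,hash)→23800, (A,merge)→73560, (C,merge)→323320, (C,nl_idx)→942680, (C,nl)→1602680 …(+1); best=15160 via (A,hash)
  {ABD}: card=1200000; try (A,hash)→18480, (B,hash)→28080, (A,merge)→108080, (B,merge)→325680, (B,nl_idx)→1382680, (A,nl)→3602280 …(+1); best=18480 via (A,hash)
  {BCD}: card=288000; try (C,hash)→10600, (B,hash)→11560, (B,merge)→71560, (C,merge)→103720, (B,nl_idx)→332560, (C,nl_idx)→340680 …(+2); best=10600 via (C,hash)
  {ABCD}: card=48000000; try (A,hash)→307600, (B,hash)→820560, (C,hash)→1219600, (A,merge)→5775600, (B,merge)→16818160, (C,merge)→26419120 …(+5); best=307600 via (A,hash)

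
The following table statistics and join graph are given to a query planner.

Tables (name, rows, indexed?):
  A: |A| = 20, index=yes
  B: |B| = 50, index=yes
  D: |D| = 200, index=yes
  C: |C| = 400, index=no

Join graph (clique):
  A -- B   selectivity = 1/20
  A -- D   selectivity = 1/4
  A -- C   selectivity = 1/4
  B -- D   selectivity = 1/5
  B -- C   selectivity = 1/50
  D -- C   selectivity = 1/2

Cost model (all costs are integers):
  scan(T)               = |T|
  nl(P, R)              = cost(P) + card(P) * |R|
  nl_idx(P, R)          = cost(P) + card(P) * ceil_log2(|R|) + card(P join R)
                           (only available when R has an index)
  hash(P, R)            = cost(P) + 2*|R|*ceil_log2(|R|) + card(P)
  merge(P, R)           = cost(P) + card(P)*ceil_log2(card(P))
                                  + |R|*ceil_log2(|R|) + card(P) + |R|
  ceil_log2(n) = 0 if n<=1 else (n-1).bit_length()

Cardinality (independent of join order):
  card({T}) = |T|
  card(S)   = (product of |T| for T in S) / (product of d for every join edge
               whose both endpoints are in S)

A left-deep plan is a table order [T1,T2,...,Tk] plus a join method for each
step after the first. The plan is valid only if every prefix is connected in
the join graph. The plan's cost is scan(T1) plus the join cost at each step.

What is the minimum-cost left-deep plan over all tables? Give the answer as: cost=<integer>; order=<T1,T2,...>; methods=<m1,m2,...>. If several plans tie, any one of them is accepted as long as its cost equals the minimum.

cost=3300; order=C,B,A,D; methods=hash,hash,nl_idx

Selinger DP (subsets sized 1..n):
  {A}: scan cost=20, card=20
  {B}: scan cost=50, card=50
  {D}: scan cost=200, card=200
  {C}: scan cost=400, card=400
  {AB}: card=50; try (B,nl_idx)→190, (A,hash)→300, (A,nl_idx)→350, (B,merge)→490, (A,merge)→520, (B,hash)→640 …(+2); best=190 via (B,nl_idx)
  {AD}: card=1000; try (A,hash)→600, (D,nl_idx)→1180, (D,merge)→1940, (A,merge)→2120, (A,nl_idx)→2200, (D,hash)→3240 …(+2); best=600 via (A,hash)
  {AC}: card=2000; try (A,hash)→1000, (C,merge)→4140, (A,nl_idx)→4400, (A,merge)→4520, (C,hash)→7240, (C,nl)→8020 …(+1); best=1000 via (A,hash)
  {BD}: card=2000; try (B,hash)→1000, (D,merge)→2200, (B,merge)→2350, (D,nl_idx)→2450, (D,hash)→3300, (B,nl_idx)→3400 …(+2); best=1000 via (B,hash)
  {BC}: card=400; try (B,hash)→1400, (B,nl_idx)→3200, (C,merge)→4400, (B,merge)→4750, (C,hash)→7300, (C,nl)→20050 …(+1); best=1400 via (B,hash)
  {CD}: card=40000; try (D,hash)→4000, (C,merge)→6000, (D,merge)→6200, (C,hash)→7600, (D,nl_idx)→43600, (C,nl)→80200 …(+1); best=4000 via (D,hash)
  {ABD}: card=500; try (D,nl_idx)→1090, (B,hash)→2200, (D,merge)→2340, (A,hash)→3200, (D,hash)→3440, (B,nl_idx)→7100 …(+6); best=1090 via (D,nl_idx)
  {ABC}: card=100; try (A,hash)→2000, (A,nl_idx)→3500, (B,hash)→3600, (C,merge)→4540, (A,merge)→5520, (C,hash)→7440 …(+5); best=2000 via (A,hash)
  {ACD}: card=50000; try (D,hash)→6200, (C,hash)→8800, (C,merge)→15600, (D,merge)→26800, (A,hash)→44200, (D,nl_idx)→67000 …(+5); best=6200 via (D,hash)
  {BCD}: card=8000; try (D,hash)→5000, (D,merge)→7200, (C,hash)→10200, (D,nl_idx)→12600, (C,merge)→29000, (B,hash)→44600 …(+5); best=5000 via (D,hash)
  {ABCD}: card=500; try (D,nl_idx)→3300, (D,merge)→4600, (D,hash)→5300, (C,hash)→8790, (C,merge)→10090, (A,hash)→13200 …(+9); best=3300 via (D,nl_idx)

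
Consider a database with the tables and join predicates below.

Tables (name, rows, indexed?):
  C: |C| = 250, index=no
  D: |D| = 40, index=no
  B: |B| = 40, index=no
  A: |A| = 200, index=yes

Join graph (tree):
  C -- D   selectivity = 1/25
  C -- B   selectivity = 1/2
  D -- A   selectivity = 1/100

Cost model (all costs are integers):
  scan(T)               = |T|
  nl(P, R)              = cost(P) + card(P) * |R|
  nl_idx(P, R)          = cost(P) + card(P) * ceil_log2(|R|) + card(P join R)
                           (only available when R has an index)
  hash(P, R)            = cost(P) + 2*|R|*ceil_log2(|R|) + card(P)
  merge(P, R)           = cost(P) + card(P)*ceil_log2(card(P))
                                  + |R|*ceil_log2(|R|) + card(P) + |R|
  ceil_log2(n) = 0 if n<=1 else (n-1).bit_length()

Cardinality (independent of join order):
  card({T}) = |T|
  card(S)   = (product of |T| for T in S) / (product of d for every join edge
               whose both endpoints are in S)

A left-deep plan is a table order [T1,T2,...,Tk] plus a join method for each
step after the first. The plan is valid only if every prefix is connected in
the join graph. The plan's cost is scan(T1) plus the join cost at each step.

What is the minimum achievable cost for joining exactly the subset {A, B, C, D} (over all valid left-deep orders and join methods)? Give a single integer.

Selinger DP over subsets of {A,B,C,D}:
  {C}: scan cost=250, card=250
  {D}: scan cost=40, card=40
  {B}: scan cost=40, card=40
  {A}: scan cost=200, card=200
  {CD}: card=400; try (D,hash)→980, (C,merge)→2570, (D,merge)→2780, (C,hash)→4080, (C,nl)→10040, (D,nl)→10250; best=980 via (D,hash)
  {BC}: card=5000; try (B,hash)→980, (C,merge)→2570, (B,merge)→2780, (C,hash)→4080, (C,nl)→10040, (B,nl)→10250; best=980 via (B,hash)
  {AD}: card=80; try (A,nl_idx)→440, (D,hash)→880, (A,merge)→2120, (D,merge)→2280, (A,hash)→3280, (A,nl)→8040 …(+1); best=440 via (A,nl_idx)
  {BCD}: card=8000; try (B,hash)→1860, (B,merge)→5260, (D,hash)→6460, (B,nl)→16980, (D,merge)→71260, (D,nl)→200980; best=1860 via (B,hash)
  {ACD}: card=800; try (C,merge)→3330, (C,hash)→4520, (A,hash)→4580, (A,nl_idx)→4980, (A,merge)→6780, (C,nl)→20440 …(+1); best=3330 via (C,merge)
  {ABCD}: card=16000; try (B,hash)→4610, (B,merge)→12410, (A,hash)→13060, (B,nl)→35330, (A,nl_idx)→81860, (A,merge)→115660 …(+1); best=4610 via (B,hash)

4610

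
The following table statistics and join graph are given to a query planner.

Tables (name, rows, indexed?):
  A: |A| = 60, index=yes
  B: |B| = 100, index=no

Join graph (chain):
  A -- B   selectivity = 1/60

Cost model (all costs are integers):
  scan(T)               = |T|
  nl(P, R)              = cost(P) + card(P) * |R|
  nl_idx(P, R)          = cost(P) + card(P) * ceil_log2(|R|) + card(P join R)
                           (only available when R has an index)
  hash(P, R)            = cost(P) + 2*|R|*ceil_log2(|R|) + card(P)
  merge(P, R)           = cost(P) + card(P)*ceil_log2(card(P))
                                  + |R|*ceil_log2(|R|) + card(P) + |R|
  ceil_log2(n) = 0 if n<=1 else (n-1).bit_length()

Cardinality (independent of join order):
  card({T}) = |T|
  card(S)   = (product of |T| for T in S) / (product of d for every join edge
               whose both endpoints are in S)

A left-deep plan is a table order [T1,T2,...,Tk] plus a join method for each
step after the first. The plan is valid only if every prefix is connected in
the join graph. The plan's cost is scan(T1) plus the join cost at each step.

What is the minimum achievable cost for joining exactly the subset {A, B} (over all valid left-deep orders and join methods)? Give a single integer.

Selinger DP over subsets of {A,B}:
  {A}: scan cost=60, card=60
  {B}: scan cost=100, card=100
  {AB}: card=100; try (A,nl_idx)→800, (A,hash)→920, (B,merge)→1280, (A,merge)→1320, (B,hash)→1520, (B,nl)→6060 …(+1); best=800 via (A,nl_idx)

800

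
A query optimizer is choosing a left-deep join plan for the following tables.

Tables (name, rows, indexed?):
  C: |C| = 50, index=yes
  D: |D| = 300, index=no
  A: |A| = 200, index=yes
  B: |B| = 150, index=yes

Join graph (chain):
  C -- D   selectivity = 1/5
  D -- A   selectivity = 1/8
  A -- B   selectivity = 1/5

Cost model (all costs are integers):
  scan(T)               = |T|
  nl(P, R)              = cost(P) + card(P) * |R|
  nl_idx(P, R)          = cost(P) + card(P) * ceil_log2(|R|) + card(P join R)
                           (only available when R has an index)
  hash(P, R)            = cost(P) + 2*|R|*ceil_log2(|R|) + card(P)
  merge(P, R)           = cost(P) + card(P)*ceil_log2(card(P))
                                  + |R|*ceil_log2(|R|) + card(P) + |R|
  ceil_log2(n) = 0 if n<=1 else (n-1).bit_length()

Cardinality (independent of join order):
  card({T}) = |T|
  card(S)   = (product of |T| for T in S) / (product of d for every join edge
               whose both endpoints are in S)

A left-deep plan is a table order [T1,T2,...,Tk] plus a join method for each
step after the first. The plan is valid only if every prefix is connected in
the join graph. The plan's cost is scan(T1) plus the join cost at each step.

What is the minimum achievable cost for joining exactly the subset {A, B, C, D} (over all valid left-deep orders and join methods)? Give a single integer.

Selinger DP over subsets of {A,B,C,D}:
  {C}: scan cost=50, card=50
  {D}: scan cost=300, card=300
  {A}: scan cost=200, card=200
  {B}: scan cost=150, card=150
  {CD}: card=3000; try (C,hash)→1200, (D,merge)→3400, (C,merge)→3650, (C,nl_idx)→5100, (D,hash)→5500, (D,nl)→15050 …(+1); best=1200 via (C,hash)
  {AD}: card=7500; try (A,hash)→3800, (D,merge)→5000, (A,merge)→5100, (D,hash)→5800, (A,nl_idx)→10200, (D,nl)→60200 …(+1); best=3800 via (A,hash)
  {AB}: card=6000; try (B,hash)→2800, (A,merge)→3300, (B,merge)→3350, (A,hash)→3500, (A,nl_idx)→7350, (B,nl_idx)→7800 …(+2); best=2800 via (B,hash)
  {ACD}: card=75000; try (A,hash)→7400, (C,hash)→11900, (A,merge)→42000, (A,nl_idx)→100200, (C,merge)→109150, (C,nl_idx)→123800 …(+2); best=7400 via (A,hash)
  {ABD}: card=225000; try (B,hash)→13700, (D,hash)→14200, (D,merge)→89800, (B,merge)→110150, (B,nl_idx)→288800, (B,nl)→1128800 …(+1); best=13700 via (B,hash)
  {ABCD}: card=2250000; try (B,hash)→84800, (C,hash)→239300, (B,merge)→1358750, (B,nl_idx)→2857400, (C,nl_idx)→3613700, (C,merge)→4289050 …(+2); best=84800 via (B,hash)

84800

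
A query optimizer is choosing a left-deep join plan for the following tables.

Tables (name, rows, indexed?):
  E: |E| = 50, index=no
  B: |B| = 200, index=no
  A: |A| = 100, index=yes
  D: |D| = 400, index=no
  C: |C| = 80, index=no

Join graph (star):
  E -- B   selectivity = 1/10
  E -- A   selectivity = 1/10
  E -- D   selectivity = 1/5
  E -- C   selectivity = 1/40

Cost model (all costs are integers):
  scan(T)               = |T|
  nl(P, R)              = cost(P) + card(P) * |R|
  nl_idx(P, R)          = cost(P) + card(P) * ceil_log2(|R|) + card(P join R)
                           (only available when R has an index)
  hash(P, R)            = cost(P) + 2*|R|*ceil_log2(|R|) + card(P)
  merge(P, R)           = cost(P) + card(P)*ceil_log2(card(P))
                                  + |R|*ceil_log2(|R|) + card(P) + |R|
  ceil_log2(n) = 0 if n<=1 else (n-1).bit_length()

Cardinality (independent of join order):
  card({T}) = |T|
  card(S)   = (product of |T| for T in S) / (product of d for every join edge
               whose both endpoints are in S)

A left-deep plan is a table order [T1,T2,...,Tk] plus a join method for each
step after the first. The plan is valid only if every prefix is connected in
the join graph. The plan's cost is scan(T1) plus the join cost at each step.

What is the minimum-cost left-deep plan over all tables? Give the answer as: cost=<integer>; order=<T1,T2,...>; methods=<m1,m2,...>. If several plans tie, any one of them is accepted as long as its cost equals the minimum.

Selinger DP (subsets sized 1..n):
  {E}: scan cost=50, card=50
  {B}: scan cost=200, card=200
  {A}: scan cost=100, card=100
  {D}: scan cost=400, card=400
  {C}: scan cost=80, card=80
  {BE}: card=1000; try (E,hash)→1000, (B,merge)→2200, (E,merge)→2350, (B,hash)→3300, (B,nl)→10050, (E,nl)→10200; best=1000 via (E,hash)
  {AE}: card=500; try (E,hash)→800, (A,nl_idx)→900, (A,merge)→1200, (E,merge)→1250, (A,hash)→1500, (A,nl)→5050 …(+1); best=800 via (E,hash)
  {DE}: card=4000; try (E,hash)→1400, (D,merge)→4400, (E,merge)→4750, (D,hash)→7300, (D,nl)→20050, (E,nl)→20400; best=1400 via (E,hash)
  {CE}: card=100; try (E,hash)→760, (C,merge)→1040, (E,merge)→1070, (C,hash)→1220, (C,nl)→4050, (E,nl)→4080; best=760 via (E,hash)
  {ABE}: card=10000; try (A,hash)→3400, (B,hash)→4500, (B,merge)→7600, (A,merge)→12800, (A,nl_idx)→18000, (B,nl)→100800 …(+1); best=3400 via (A,hash)
  {BDE}: card=80000; try (B,hash)→8600, (D,hash)→9200, (D,merge)→16000, (B,merge)→55200, (D,nl)→401000, (B,nl)→801400; best=8600 via (B,hash)
  {BCE}: card=2000; try (C,hash)→3120, (B,merge)→3360, (B,hash)→4060, (C,merge)→12640, (B,nl)→20760, (C,nl)→81000; best=3120 via (C,hash)
  {ADE}: card=40000; try (A,hash)→6800, (D,hash)→8500, (D,merge)→9800, (A,merge)→54200, (A,nl_idx)→69400, (D,nl)→200800 …(+1); best=6800 via (A,hash)
  {ACE}: card=1000; try (A,hash)→2260, (A,merge)→2360, (C,hash)→2420, (A,nl_idx)→2460, (C,merge)→6440, (A,nl)→10760 …(+1); best=2260 via (A,hash)
  {CDE}: card=8000; try (D,merge)→5560, (C,hash)→6520, (D,hash)→8060, (D,nl)→40760, (C,merge)→54040, (C,nl)→321400; best=5560 via (D,merge)
  {ABDE}: card=800000; try (D,hash)→20600, (B,hash)→50000, (A,hash)→90000, (D,merge)→157400, (B,merge)→688600, (A,nl_idx)→1368600 …(+4); best=20600 via (D,hash)
  {ABCE}: card=20000; try (B,hash)→6460, (A,hash)→6520, (C,hash)→14520, (B,merge)→15060, (A,merge)→27920, (A,nl_idx)→37120 …(+4); best=6460 via (B,hash)
  {BCDE}: card=160000; try (D,hash)→12320, (B,hash)→16760, (D,merge)→31120, (C,hash)→89720, (B,merge)→119360, (D,nl)→803120 …(+3); best=12320 via (D,hash)
  {ACDE}: card=80000; try (D,hash)→10460, (A,hash)→14960, (D,merge)→17260, (C,hash)→47920, (A,merge)→118360, (A,nl_idx)→141560 …(+4); best=10460 via (D,hash)
  {ABCDE}: card=1600000; try (D,hash)→33660, (B,hash)→93660, (A,hash)→173720, (D,merge)→330460, (C,hash)→821720, (B,merge)→1452260 …(+7); best=33660 via (D,hash)

cost=33660; order=C,E,A,B,D; methods=hash,hash,hash,hash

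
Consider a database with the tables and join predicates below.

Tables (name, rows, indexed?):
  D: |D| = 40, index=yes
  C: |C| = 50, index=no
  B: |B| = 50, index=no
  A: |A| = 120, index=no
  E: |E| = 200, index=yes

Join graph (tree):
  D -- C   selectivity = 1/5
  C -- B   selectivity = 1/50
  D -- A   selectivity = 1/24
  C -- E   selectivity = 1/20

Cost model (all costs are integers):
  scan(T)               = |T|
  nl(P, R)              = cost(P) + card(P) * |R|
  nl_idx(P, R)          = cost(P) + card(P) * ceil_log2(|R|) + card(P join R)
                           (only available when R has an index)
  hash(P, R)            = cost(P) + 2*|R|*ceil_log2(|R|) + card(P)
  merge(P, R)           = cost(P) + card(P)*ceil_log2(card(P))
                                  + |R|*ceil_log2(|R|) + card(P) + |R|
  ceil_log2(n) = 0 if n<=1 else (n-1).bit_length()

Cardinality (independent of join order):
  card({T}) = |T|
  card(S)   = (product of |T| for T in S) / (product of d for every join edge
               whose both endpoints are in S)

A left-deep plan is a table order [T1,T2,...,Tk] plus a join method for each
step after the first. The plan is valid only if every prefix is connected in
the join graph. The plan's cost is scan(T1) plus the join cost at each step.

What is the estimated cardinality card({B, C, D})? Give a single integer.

400

Tables in S: B(50), C(50), D(40)
Edges inside S: D-C(d=5), C-B(d=50)
numerator = 50 * 50 * 40 = 100000
denominator = 5 * 50 = 250
card(S) = 100000 / 250 = 400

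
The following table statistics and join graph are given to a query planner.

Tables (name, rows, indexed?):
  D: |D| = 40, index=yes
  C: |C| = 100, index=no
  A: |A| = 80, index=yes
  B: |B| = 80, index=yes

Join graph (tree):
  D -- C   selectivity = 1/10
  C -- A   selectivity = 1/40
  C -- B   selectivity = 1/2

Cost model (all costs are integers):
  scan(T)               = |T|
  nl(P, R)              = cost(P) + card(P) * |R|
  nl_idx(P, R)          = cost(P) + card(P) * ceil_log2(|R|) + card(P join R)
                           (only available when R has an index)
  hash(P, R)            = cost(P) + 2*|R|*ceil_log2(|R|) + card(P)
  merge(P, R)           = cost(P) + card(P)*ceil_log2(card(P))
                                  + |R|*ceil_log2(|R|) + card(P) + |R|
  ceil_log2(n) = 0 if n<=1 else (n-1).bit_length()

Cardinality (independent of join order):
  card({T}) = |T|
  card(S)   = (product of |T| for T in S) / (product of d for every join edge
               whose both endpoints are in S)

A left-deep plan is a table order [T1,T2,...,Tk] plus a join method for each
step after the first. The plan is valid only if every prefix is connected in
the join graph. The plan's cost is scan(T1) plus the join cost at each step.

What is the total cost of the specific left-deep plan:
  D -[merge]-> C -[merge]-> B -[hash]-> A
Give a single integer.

22880

step 1: scan D: cost=40, card=40
step 2: join C via merge
    card(P join C) = 40*100/(10) = 400
    cost = 40 + 40*6 + 100*7 + 40 + 100 = 1120
step 3: join B via merge
    card(P join B) = 400*80/(2) = 16000
    cost = 1120 + 400*9 + 80*7 + 400 + 80 = 5760
step 4: join A via hash
    card(P join A) = 16000*80/(40) = 32000
    cost = 5760 + 2*80*7 + 16000 = 22880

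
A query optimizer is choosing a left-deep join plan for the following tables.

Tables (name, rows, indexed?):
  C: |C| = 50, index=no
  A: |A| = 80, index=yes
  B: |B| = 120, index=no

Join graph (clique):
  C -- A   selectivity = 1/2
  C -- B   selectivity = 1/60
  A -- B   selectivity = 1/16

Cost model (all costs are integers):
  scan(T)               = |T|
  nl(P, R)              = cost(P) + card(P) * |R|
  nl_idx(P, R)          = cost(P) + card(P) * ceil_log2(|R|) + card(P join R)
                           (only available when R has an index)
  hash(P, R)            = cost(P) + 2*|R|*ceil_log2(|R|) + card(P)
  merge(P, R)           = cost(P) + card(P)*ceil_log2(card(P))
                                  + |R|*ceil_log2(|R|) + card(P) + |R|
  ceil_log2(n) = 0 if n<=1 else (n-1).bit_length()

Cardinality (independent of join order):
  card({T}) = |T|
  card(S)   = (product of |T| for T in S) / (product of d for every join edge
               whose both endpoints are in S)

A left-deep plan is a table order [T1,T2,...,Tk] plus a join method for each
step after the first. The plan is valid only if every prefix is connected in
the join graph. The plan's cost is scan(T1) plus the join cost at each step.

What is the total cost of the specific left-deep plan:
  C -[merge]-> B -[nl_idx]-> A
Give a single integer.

step 1: scan C: cost=50, card=50
step 2: join B via merge
    card(P join B) = 50*120/(60) = 100
    cost = 50 + 50*6 + 120*7 + 50 + 120 = 1360
step 3: join A via nl_idx
    card(P join A) = 100*80/(2*16) = 250
    cost = 1360 + 100*7 + 250 = 2310

2310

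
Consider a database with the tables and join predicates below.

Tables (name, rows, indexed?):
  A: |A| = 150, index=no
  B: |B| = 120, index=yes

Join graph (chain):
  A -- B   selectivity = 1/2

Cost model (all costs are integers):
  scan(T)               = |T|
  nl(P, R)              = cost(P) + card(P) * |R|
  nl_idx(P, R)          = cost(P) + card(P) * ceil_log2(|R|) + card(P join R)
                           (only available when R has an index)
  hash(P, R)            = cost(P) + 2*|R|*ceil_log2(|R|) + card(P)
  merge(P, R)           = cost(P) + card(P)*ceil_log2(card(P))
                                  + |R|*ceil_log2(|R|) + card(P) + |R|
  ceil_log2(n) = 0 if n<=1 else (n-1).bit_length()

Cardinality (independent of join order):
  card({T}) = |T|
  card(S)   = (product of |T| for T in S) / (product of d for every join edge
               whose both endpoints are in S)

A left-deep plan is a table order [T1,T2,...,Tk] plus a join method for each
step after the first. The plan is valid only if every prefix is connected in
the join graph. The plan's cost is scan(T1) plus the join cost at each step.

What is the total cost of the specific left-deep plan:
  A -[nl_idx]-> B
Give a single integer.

step 1: scan A: cost=150, card=150
step 2: join B via nl_idx
    card(P join B) = 150*120/(2) = 9000
    cost = 150 + 150*7 + 9000 = 10200

10200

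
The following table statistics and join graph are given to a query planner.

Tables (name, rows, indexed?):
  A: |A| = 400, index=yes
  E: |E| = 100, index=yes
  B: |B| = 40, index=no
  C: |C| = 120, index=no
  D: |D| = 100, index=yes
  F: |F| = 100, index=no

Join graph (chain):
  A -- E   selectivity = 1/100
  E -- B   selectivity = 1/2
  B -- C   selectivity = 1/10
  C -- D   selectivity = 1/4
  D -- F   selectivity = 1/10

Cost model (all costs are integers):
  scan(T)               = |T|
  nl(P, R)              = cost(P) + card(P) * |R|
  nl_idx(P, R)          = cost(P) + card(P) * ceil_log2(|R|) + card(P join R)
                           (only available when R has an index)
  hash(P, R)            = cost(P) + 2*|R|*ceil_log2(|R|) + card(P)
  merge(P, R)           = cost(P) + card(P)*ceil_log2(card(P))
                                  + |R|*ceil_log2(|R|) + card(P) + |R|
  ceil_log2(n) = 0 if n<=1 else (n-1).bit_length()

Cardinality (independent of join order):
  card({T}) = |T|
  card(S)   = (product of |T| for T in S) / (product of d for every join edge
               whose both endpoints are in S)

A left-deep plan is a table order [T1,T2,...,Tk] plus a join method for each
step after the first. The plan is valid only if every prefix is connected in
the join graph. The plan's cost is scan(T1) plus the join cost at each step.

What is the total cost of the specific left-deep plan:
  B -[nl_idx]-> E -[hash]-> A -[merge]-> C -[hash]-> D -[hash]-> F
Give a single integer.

2623280

step 1: scan B: cost=40, card=40
step 2: join E via nl_idx
    card(P join E) = 40*100/(2) = 2000
    cost = 40 + 40*7 + 2000 = 2320
step 3: join A via hash
    card(P join A) = 2000*400/(100) = 8000
    cost = 2320 + 2*400*9 + 2000 = 11520
step 4: join C via merge
    card(P join C) = 8000*120/(10) = 96000
    cost = 11520 + 8000*13 + 120*7 + 8000 + 120 = 124480
step 5: join D via hash
    card(P join D) = 96000*100/(4) = 2400000
    cost = 124480 + 2*100*7 + 96000 = 221880
step 6: join F via hash
    card(P join F) = 2400000*100/(10) = 24000000
    cost = 221880 + 2*100*7 + 2400000 = 2623280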